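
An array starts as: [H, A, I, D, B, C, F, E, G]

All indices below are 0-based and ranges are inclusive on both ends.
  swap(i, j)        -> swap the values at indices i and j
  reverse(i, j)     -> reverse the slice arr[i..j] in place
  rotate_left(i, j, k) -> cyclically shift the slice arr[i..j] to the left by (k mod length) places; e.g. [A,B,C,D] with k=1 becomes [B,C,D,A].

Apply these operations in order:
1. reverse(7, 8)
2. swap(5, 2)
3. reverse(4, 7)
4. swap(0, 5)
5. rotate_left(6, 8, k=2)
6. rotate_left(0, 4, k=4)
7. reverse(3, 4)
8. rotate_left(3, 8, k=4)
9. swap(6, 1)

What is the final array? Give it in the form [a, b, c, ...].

After 1 (reverse(7, 8)): [H, A, I, D, B, C, F, G, E]
After 2 (swap(5, 2)): [H, A, C, D, B, I, F, G, E]
After 3 (reverse(4, 7)): [H, A, C, D, G, F, I, B, E]
After 4 (swap(0, 5)): [F, A, C, D, G, H, I, B, E]
After 5 (rotate_left(6, 8, k=2)): [F, A, C, D, G, H, E, I, B]
After 6 (rotate_left(0, 4, k=4)): [G, F, A, C, D, H, E, I, B]
After 7 (reverse(3, 4)): [G, F, A, D, C, H, E, I, B]
After 8 (rotate_left(3, 8, k=4)): [G, F, A, I, B, D, C, H, E]
After 9 (swap(6, 1)): [G, C, A, I, B, D, F, H, E]

Answer: [G, C, A, I, B, D, F, H, E]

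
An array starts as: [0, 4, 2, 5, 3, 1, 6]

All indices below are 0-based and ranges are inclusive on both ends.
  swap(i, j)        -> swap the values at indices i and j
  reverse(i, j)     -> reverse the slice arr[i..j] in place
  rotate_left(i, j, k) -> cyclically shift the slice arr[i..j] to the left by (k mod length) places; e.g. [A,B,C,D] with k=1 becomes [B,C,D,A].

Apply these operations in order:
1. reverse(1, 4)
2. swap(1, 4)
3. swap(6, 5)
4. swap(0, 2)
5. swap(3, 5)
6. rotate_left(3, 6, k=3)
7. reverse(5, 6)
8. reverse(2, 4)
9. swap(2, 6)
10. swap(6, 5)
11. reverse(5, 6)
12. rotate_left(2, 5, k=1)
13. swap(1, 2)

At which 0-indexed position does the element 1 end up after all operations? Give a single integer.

After 1 (reverse(1, 4)): [0, 3, 5, 2, 4, 1, 6]
After 2 (swap(1, 4)): [0, 4, 5, 2, 3, 1, 6]
After 3 (swap(6, 5)): [0, 4, 5, 2, 3, 6, 1]
After 4 (swap(0, 2)): [5, 4, 0, 2, 3, 6, 1]
After 5 (swap(3, 5)): [5, 4, 0, 6, 3, 2, 1]
After 6 (rotate_left(3, 6, k=3)): [5, 4, 0, 1, 6, 3, 2]
After 7 (reverse(5, 6)): [5, 4, 0, 1, 6, 2, 3]
After 8 (reverse(2, 4)): [5, 4, 6, 1, 0, 2, 3]
After 9 (swap(2, 6)): [5, 4, 3, 1, 0, 2, 6]
After 10 (swap(6, 5)): [5, 4, 3, 1, 0, 6, 2]
After 11 (reverse(5, 6)): [5, 4, 3, 1, 0, 2, 6]
After 12 (rotate_left(2, 5, k=1)): [5, 4, 1, 0, 2, 3, 6]
After 13 (swap(1, 2)): [5, 1, 4, 0, 2, 3, 6]

Answer: 1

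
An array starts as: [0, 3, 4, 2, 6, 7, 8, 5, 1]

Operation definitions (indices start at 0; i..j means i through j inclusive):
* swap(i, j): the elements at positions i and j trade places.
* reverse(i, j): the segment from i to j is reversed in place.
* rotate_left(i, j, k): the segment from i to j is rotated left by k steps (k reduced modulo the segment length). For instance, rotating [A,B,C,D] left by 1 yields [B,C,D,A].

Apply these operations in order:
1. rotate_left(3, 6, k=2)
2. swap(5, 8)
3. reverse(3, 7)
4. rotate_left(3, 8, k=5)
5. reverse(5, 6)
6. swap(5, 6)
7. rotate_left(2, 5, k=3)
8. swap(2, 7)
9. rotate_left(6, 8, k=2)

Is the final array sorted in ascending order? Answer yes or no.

Answer: no

Derivation:
After 1 (rotate_left(3, 6, k=2)): [0, 3, 4, 7, 8, 2, 6, 5, 1]
After 2 (swap(5, 8)): [0, 3, 4, 7, 8, 1, 6, 5, 2]
After 3 (reverse(3, 7)): [0, 3, 4, 5, 6, 1, 8, 7, 2]
After 4 (rotate_left(3, 8, k=5)): [0, 3, 4, 2, 5, 6, 1, 8, 7]
After 5 (reverse(5, 6)): [0, 3, 4, 2, 5, 1, 6, 8, 7]
After 6 (swap(5, 6)): [0, 3, 4, 2, 5, 6, 1, 8, 7]
After 7 (rotate_left(2, 5, k=3)): [0, 3, 6, 4, 2, 5, 1, 8, 7]
After 8 (swap(2, 7)): [0, 3, 8, 4, 2, 5, 1, 6, 7]
After 9 (rotate_left(6, 8, k=2)): [0, 3, 8, 4, 2, 5, 7, 1, 6]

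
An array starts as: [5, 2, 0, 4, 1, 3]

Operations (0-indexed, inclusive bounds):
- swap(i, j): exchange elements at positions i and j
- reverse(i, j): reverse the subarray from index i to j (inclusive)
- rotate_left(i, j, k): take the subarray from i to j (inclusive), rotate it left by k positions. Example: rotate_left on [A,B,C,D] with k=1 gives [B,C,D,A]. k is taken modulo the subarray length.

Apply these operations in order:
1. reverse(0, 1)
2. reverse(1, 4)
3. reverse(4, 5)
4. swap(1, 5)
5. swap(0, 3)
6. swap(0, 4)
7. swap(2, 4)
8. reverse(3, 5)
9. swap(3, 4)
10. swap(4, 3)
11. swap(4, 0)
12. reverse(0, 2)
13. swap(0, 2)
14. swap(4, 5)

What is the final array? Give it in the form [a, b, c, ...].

After 1 (reverse(0, 1)): [2, 5, 0, 4, 1, 3]
After 2 (reverse(1, 4)): [2, 1, 4, 0, 5, 3]
After 3 (reverse(4, 5)): [2, 1, 4, 0, 3, 5]
After 4 (swap(1, 5)): [2, 5, 4, 0, 3, 1]
After 5 (swap(0, 3)): [0, 5, 4, 2, 3, 1]
After 6 (swap(0, 4)): [3, 5, 4, 2, 0, 1]
After 7 (swap(2, 4)): [3, 5, 0, 2, 4, 1]
After 8 (reverse(3, 5)): [3, 5, 0, 1, 4, 2]
After 9 (swap(3, 4)): [3, 5, 0, 4, 1, 2]
After 10 (swap(4, 3)): [3, 5, 0, 1, 4, 2]
After 11 (swap(4, 0)): [4, 5, 0, 1, 3, 2]
After 12 (reverse(0, 2)): [0, 5, 4, 1, 3, 2]
After 13 (swap(0, 2)): [4, 5, 0, 1, 3, 2]
After 14 (swap(4, 5)): [4, 5, 0, 1, 2, 3]

Answer: [4, 5, 0, 1, 2, 3]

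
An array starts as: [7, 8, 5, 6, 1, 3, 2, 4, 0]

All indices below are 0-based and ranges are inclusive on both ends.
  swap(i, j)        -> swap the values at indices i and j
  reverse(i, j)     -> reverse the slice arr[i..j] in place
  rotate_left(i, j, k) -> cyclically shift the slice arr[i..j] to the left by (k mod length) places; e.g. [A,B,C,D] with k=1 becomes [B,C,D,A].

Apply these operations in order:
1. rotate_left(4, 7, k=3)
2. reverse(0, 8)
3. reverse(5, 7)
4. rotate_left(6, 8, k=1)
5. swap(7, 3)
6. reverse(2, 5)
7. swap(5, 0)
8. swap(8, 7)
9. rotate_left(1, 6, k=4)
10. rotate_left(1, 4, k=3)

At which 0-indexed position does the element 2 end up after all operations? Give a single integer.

After 1 (rotate_left(4, 7, k=3)): [7, 8, 5, 6, 4, 1, 3, 2, 0]
After 2 (reverse(0, 8)): [0, 2, 3, 1, 4, 6, 5, 8, 7]
After 3 (reverse(5, 7)): [0, 2, 3, 1, 4, 8, 5, 6, 7]
After 4 (rotate_left(6, 8, k=1)): [0, 2, 3, 1, 4, 8, 6, 7, 5]
After 5 (swap(7, 3)): [0, 2, 3, 7, 4, 8, 6, 1, 5]
After 6 (reverse(2, 5)): [0, 2, 8, 4, 7, 3, 6, 1, 5]
After 7 (swap(5, 0)): [3, 2, 8, 4, 7, 0, 6, 1, 5]
After 8 (swap(8, 7)): [3, 2, 8, 4, 7, 0, 6, 5, 1]
After 9 (rotate_left(1, 6, k=4)): [3, 0, 6, 2, 8, 4, 7, 5, 1]
After 10 (rotate_left(1, 4, k=3)): [3, 8, 0, 6, 2, 4, 7, 5, 1]

Answer: 4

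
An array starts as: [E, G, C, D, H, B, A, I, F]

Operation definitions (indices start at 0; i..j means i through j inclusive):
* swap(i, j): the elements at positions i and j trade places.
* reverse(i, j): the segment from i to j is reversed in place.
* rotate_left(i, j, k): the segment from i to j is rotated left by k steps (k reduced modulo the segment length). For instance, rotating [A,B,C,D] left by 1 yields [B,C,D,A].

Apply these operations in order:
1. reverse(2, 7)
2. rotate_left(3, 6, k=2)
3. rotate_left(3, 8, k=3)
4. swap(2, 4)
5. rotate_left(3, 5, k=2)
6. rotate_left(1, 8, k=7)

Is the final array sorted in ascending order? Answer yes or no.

Answer: no

Derivation:
After 1 (reverse(2, 7)): [E, G, I, A, B, H, D, C, F]
After 2 (rotate_left(3, 6, k=2)): [E, G, I, H, D, A, B, C, F]
After 3 (rotate_left(3, 8, k=3)): [E, G, I, B, C, F, H, D, A]
After 4 (swap(2, 4)): [E, G, C, B, I, F, H, D, A]
After 5 (rotate_left(3, 5, k=2)): [E, G, C, F, B, I, H, D, A]
After 6 (rotate_left(1, 8, k=7)): [E, A, G, C, F, B, I, H, D]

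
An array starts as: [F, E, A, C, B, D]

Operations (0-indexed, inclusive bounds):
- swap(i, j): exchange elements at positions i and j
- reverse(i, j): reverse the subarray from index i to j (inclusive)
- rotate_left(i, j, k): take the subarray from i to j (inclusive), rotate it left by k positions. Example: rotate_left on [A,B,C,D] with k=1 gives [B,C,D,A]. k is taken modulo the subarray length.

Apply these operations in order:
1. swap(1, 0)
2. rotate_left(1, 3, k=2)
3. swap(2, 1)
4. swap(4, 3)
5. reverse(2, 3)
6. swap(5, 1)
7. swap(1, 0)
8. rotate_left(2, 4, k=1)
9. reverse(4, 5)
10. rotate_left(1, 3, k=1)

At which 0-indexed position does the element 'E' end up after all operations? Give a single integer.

After 1 (swap(1, 0)): [E, F, A, C, B, D]
After 2 (rotate_left(1, 3, k=2)): [E, C, F, A, B, D]
After 3 (swap(2, 1)): [E, F, C, A, B, D]
After 4 (swap(4, 3)): [E, F, C, B, A, D]
After 5 (reverse(2, 3)): [E, F, B, C, A, D]
After 6 (swap(5, 1)): [E, D, B, C, A, F]
After 7 (swap(1, 0)): [D, E, B, C, A, F]
After 8 (rotate_left(2, 4, k=1)): [D, E, C, A, B, F]
After 9 (reverse(4, 5)): [D, E, C, A, F, B]
After 10 (rotate_left(1, 3, k=1)): [D, C, A, E, F, B]

Answer: 3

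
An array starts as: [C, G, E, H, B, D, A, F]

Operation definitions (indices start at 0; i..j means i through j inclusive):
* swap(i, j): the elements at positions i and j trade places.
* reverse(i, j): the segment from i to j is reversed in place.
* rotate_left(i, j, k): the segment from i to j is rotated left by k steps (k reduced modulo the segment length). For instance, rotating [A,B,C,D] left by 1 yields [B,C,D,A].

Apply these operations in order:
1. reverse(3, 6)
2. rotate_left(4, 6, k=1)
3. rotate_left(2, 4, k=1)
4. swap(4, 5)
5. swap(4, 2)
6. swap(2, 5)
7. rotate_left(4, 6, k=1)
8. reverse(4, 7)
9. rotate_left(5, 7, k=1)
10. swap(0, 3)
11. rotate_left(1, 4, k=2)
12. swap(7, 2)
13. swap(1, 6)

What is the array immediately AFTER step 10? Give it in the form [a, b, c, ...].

Answer: [B, G, E, C, F, D, H, A]

Derivation:
After 1 (reverse(3, 6)): [C, G, E, A, D, B, H, F]
After 2 (rotate_left(4, 6, k=1)): [C, G, E, A, B, H, D, F]
After 3 (rotate_left(2, 4, k=1)): [C, G, A, B, E, H, D, F]
After 4 (swap(4, 5)): [C, G, A, B, H, E, D, F]
After 5 (swap(4, 2)): [C, G, H, B, A, E, D, F]
After 6 (swap(2, 5)): [C, G, E, B, A, H, D, F]
After 7 (rotate_left(4, 6, k=1)): [C, G, E, B, H, D, A, F]
After 8 (reverse(4, 7)): [C, G, E, B, F, A, D, H]
After 9 (rotate_left(5, 7, k=1)): [C, G, E, B, F, D, H, A]
After 10 (swap(0, 3)): [B, G, E, C, F, D, H, A]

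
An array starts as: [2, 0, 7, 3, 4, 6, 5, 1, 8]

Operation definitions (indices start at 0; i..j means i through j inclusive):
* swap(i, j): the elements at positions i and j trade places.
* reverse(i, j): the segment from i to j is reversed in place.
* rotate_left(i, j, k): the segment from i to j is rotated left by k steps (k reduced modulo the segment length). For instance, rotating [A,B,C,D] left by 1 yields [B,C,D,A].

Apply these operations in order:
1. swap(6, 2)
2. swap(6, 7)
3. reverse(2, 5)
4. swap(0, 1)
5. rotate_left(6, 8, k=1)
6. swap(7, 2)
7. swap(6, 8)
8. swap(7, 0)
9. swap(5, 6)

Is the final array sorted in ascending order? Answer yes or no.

After 1 (swap(6, 2)): [2, 0, 5, 3, 4, 6, 7, 1, 8]
After 2 (swap(6, 7)): [2, 0, 5, 3, 4, 6, 1, 7, 8]
After 3 (reverse(2, 5)): [2, 0, 6, 4, 3, 5, 1, 7, 8]
After 4 (swap(0, 1)): [0, 2, 6, 4, 3, 5, 1, 7, 8]
After 5 (rotate_left(6, 8, k=1)): [0, 2, 6, 4, 3, 5, 7, 8, 1]
After 6 (swap(7, 2)): [0, 2, 8, 4, 3, 5, 7, 6, 1]
After 7 (swap(6, 8)): [0, 2, 8, 4, 3, 5, 1, 6, 7]
After 8 (swap(7, 0)): [6, 2, 8, 4, 3, 5, 1, 0, 7]
After 9 (swap(5, 6)): [6, 2, 8, 4, 3, 1, 5, 0, 7]

Answer: no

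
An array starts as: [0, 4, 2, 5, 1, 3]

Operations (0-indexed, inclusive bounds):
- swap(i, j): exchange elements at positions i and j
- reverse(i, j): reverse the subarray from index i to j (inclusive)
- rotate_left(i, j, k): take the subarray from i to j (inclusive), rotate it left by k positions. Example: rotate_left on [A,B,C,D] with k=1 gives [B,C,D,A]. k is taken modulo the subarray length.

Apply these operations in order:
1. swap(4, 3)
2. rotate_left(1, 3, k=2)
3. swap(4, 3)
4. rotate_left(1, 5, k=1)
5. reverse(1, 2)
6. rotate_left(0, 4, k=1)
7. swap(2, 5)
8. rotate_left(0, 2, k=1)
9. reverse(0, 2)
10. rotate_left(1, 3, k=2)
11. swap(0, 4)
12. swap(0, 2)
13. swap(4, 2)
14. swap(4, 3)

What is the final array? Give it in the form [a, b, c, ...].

Answer: [1, 3, 5, 0, 4, 2]

Derivation:
After 1 (swap(4, 3)): [0, 4, 2, 1, 5, 3]
After 2 (rotate_left(1, 3, k=2)): [0, 1, 4, 2, 5, 3]
After 3 (swap(4, 3)): [0, 1, 4, 5, 2, 3]
After 4 (rotate_left(1, 5, k=1)): [0, 4, 5, 2, 3, 1]
After 5 (reverse(1, 2)): [0, 5, 4, 2, 3, 1]
After 6 (rotate_left(0, 4, k=1)): [5, 4, 2, 3, 0, 1]
After 7 (swap(2, 5)): [5, 4, 1, 3, 0, 2]
After 8 (rotate_left(0, 2, k=1)): [4, 1, 5, 3, 0, 2]
After 9 (reverse(0, 2)): [5, 1, 4, 3, 0, 2]
After 10 (rotate_left(1, 3, k=2)): [5, 3, 1, 4, 0, 2]
After 11 (swap(0, 4)): [0, 3, 1, 4, 5, 2]
After 12 (swap(0, 2)): [1, 3, 0, 4, 5, 2]
After 13 (swap(4, 2)): [1, 3, 5, 4, 0, 2]
After 14 (swap(4, 3)): [1, 3, 5, 0, 4, 2]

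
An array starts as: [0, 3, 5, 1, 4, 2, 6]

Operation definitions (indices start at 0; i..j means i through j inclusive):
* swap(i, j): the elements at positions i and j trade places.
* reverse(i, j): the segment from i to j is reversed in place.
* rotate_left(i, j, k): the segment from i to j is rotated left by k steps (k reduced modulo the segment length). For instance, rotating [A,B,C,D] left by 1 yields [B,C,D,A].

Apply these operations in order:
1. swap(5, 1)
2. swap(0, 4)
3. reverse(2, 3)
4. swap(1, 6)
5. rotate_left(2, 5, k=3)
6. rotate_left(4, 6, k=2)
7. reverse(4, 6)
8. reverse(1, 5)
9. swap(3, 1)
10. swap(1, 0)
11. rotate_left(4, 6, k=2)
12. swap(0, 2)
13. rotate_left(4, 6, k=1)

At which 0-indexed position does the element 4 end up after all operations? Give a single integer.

After 1 (swap(5, 1)): [0, 2, 5, 1, 4, 3, 6]
After 2 (swap(0, 4)): [4, 2, 5, 1, 0, 3, 6]
After 3 (reverse(2, 3)): [4, 2, 1, 5, 0, 3, 6]
After 4 (swap(1, 6)): [4, 6, 1, 5, 0, 3, 2]
After 5 (rotate_left(2, 5, k=3)): [4, 6, 3, 1, 5, 0, 2]
After 6 (rotate_left(4, 6, k=2)): [4, 6, 3, 1, 2, 5, 0]
After 7 (reverse(4, 6)): [4, 6, 3, 1, 0, 5, 2]
After 8 (reverse(1, 5)): [4, 5, 0, 1, 3, 6, 2]
After 9 (swap(3, 1)): [4, 1, 0, 5, 3, 6, 2]
After 10 (swap(1, 0)): [1, 4, 0, 5, 3, 6, 2]
After 11 (rotate_left(4, 6, k=2)): [1, 4, 0, 5, 2, 3, 6]
After 12 (swap(0, 2)): [0, 4, 1, 5, 2, 3, 6]
After 13 (rotate_left(4, 6, k=1)): [0, 4, 1, 5, 3, 6, 2]

Answer: 1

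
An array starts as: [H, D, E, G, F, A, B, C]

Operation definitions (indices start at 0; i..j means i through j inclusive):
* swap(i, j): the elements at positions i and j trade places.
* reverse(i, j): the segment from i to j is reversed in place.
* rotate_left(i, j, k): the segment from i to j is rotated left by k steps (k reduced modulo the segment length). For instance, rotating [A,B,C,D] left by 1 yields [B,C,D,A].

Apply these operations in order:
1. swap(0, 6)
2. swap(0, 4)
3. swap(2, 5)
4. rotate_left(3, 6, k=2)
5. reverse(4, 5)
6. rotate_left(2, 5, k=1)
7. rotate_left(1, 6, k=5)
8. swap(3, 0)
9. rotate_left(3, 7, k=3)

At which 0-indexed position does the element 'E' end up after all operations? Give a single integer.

Answer: 0

Derivation:
After 1 (swap(0, 6)): [B, D, E, G, F, A, H, C]
After 2 (swap(0, 4)): [F, D, E, G, B, A, H, C]
After 3 (swap(2, 5)): [F, D, A, G, B, E, H, C]
After 4 (rotate_left(3, 6, k=2)): [F, D, A, E, H, G, B, C]
After 5 (reverse(4, 5)): [F, D, A, E, G, H, B, C]
After 6 (rotate_left(2, 5, k=1)): [F, D, E, G, H, A, B, C]
After 7 (rotate_left(1, 6, k=5)): [F, B, D, E, G, H, A, C]
After 8 (swap(3, 0)): [E, B, D, F, G, H, A, C]
After 9 (rotate_left(3, 7, k=3)): [E, B, D, A, C, F, G, H]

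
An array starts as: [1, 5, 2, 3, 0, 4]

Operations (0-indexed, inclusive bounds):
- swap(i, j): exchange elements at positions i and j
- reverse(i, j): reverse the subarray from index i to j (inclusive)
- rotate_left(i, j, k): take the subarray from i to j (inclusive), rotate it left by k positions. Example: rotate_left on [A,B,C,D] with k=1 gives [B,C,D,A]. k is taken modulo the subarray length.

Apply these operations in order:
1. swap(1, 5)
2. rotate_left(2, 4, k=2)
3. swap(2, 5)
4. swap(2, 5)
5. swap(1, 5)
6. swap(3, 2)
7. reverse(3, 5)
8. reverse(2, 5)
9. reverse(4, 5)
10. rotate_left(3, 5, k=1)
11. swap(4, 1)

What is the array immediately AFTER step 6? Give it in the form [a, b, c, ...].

After 1 (swap(1, 5)): [1, 4, 2, 3, 0, 5]
After 2 (rotate_left(2, 4, k=2)): [1, 4, 0, 2, 3, 5]
After 3 (swap(2, 5)): [1, 4, 5, 2, 3, 0]
After 4 (swap(2, 5)): [1, 4, 0, 2, 3, 5]
After 5 (swap(1, 5)): [1, 5, 0, 2, 3, 4]
After 6 (swap(3, 2)): [1, 5, 2, 0, 3, 4]

Answer: [1, 5, 2, 0, 3, 4]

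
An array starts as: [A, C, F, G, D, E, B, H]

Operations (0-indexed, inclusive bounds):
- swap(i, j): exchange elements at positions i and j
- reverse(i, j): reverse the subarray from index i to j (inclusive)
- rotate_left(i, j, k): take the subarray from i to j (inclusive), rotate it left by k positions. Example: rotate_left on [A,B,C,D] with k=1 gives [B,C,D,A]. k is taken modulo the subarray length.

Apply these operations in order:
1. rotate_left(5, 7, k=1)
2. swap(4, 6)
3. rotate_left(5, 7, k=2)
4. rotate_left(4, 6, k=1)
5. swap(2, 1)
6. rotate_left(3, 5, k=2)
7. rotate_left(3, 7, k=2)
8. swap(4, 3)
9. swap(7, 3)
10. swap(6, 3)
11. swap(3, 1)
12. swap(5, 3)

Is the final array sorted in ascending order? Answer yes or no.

Answer: yes

Derivation:
After 1 (rotate_left(5, 7, k=1)): [A, C, F, G, D, B, H, E]
After 2 (swap(4, 6)): [A, C, F, G, H, B, D, E]
After 3 (rotate_left(5, 7, k=2)): [A, C, F, G, H, E, B, D]
After 4 (rotate_left(4, 6, k=1)): [A, C, F, G, E, B, H, D]
After 5 (swap(2, 1)): [A, F, C, G, E, B, H, D]
After 6 (rotate_left(3, 5, k=2)): [A, F, C, B, G, E, H, D]
After 7 (rotate_left(3, 7, k=2)): [A, F, C, E, H, D, B, G]
After 8 (swap(4, 3)): [A, F, C, H, E, D, B, G]
After 9 (swap(7, 3)): [A, F, C, G, E, D, B, H]
After 10 (swap(6, 3)): [A, F, C, B, E, D, G, H]
After 11 (swap(3, 1)): [A, B, C, F, E, D, G, H]
After 12 (swap(5, 3)): [A, B, C, D, E, F, G, H]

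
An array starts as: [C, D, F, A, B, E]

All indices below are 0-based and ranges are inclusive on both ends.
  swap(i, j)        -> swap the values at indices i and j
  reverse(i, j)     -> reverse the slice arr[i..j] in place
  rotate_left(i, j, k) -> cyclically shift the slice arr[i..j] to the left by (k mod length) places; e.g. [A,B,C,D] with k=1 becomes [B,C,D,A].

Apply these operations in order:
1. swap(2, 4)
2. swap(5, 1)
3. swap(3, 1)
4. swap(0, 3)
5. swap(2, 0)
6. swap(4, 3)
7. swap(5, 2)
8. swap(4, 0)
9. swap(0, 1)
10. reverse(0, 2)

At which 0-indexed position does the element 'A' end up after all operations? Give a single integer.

After 1 (swap(2, 4)): [C, D, B, A, F, E]
After 2 (swap(5, 1)): [C, E, B, A, F, D]
After 3 (swap(3, 1)): [C, A, B, E, F, D]
After 4 (swap(0, 3)): [E, A, B, C, F, D]
After 5 (swap(2, 0)): [B, A, E, C, F, D]
After 6 (swap(4, 3)): [B, A, E, F, C, D]
After 7 (swap(5, 2)): [B, A, D, F, C, E]
After 8 (swap(4, 0)): [C, A, D, F, B, E]
After 9 (swap(0, 1)): [A, C, D, F, B, E]
After 10 (reverse(0, 2)): [D, C, A, F, B, E]

Answer: 2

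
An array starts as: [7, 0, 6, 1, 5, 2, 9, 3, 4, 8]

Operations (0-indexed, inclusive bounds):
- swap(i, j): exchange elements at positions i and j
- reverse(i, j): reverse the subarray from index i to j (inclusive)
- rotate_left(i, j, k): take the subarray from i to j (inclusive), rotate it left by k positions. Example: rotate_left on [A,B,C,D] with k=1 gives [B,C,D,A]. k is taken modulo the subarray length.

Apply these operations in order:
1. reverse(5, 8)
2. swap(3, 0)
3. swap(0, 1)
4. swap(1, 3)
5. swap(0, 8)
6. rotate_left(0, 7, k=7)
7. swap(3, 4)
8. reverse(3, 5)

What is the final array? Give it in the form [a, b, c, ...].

Answer: [9, 2, 7, 5, 6, 1, 4, 3, 0, 8]

Derivation:
After 1 (reverse(5, 8)): [7, 0, 6, 1, 5, 4, 3, 9, 2, 8]
After 2 (swap(3, 0)): [1, 0, 6, 7, 5, 4, 3, 9, 2, 8]
After 3 (swap(0, 1)): [0, 1, 6, 7, 5, 4, 3, 9, 2, 8]
After 4 (swap(1, 3)): [0, 7, 6, 1, 5, 4, 3, 9, 2, 8]
After 5 (swap(0, 8)): [2, 7, 6, 1, 5, 4, 3, 9, 0, 8]
After 6 (rotate_left(0, 7, k=7)): [9, 2, 7, 6, 1, 5, 4, 3, 0, 8]
After 7 (swap(3, 4)): [9, 2, 7, 1, 6, 5, 4, 3, 0, 8]
After 8 (reverse(3, 5)): [9, 2, 7, 5, 6, 1, 4, 3, 0, 8]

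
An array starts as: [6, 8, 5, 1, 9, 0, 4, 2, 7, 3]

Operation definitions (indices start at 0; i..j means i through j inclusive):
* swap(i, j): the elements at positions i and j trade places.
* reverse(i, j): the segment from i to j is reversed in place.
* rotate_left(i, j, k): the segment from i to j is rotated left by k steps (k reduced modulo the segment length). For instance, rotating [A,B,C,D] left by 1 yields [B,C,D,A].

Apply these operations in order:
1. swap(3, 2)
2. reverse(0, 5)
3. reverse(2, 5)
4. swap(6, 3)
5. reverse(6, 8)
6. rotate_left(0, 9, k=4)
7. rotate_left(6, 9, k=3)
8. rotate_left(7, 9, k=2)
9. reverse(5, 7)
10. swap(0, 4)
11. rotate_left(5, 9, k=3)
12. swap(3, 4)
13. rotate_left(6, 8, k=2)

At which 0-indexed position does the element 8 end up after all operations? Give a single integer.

After 1 (swap(3, 2)): [6, 8, 1, 5, 9, 0, 4, 2, 7, 3]
After 2 (reverse(0, 5)): [0, 9, 5, 1, 8, 6, 4, 2, 7, 3]
After 3 (reverse(2, 5)): [0, 9, 6, 8, 1, 5, 4, 2, 7, 3]
After 4 (swap(6, 3)): [0, 9, 6, 4, 1, 5, 8, 2, 7, 3]
After 5 (reverse(6, 8)): [0, 9, 6, 4, 1, 5, 7, 2, 8, 3]
After 6 (rotate_left(0, 9, k=4)): [1, 5, 7, 2, 8, 3, 0, 9, 6, 4]
After 7 (rotate_left(6, 9, k=3)): [1, 5, 7, 2, 8, 3, 4, 0, 9, 6]
After 8 (rotate_left(7, 9, k=2)): [1, 5, 7, 2, 8, 3, 4, 6, 0, 9]
After 9 (reverse(5, 7)): [1, 5, 7, 2, 8, 6, 4, 3, 0, 9]
After 10 (swap(0, 4)): [8, 5, 7, 2, 1, 6, 4, 3, 0, 9]
After 11 (rotate_left(5, 9, k=3)): [8, 5, 7, 2, 1, 0, 9, 6, 4, 3]
After 12 (swap(3, 4)): [8, 5, 7, 1, 2, 0, 9, 6, 4, 3]
After 13 (rotate_left(6, 8, k=2)): [8, 5, 7, 1, 2, 0, 4, 9, 6, 3]

Answer: 0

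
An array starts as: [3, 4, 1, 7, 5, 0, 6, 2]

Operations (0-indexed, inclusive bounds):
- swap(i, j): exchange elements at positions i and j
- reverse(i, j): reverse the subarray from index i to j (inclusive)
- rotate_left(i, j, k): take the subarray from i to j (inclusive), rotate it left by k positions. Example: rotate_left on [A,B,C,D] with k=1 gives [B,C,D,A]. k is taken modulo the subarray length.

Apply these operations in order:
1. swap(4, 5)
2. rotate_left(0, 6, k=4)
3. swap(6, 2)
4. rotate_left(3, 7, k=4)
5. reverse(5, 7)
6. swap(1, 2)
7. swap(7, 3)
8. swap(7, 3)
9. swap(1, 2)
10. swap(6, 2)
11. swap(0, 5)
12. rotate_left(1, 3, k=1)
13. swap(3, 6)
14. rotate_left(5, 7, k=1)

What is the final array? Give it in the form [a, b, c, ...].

Answer: [6, 1, 2, 7, 3, 5, 4, 0]

Derivation:
After 1 (swap(4, 5)): [3, 4, 1, 7, 0, 5, 6, 2]
After 2 (rotate_left(0, 6, k=4)): [0, 5, 6, 3, 4, 1, 7, 2]
After 3 (swap(6, 2)): [0, 5, 7, 3, 4, 1, 6, 2]
After 4 (rotate_left(3, 7, k=4)): [0, 5, 7, 2, 3, 4, 1, 6]
After 5 (reverse(5, 7)): [0, 5, 7, 2, 3, 6, 1, 4]
After 6 (swap(1, 2)): [0, 7, 5, 2, 3, 6, 1, 4]
After 7 (swap(7, 3)): [0, 7, 5, 4, 3, 6, 1, 2]
After 8 (swap(7, 3)): [0, 7, 5, 2, 3, 6, 1, 4]
After 9 (swap(1, 2)): [0, 5, 7, 2, 3, 6, 1, 4]
After 10 (swap(6, 2)): [0, 5, 1, 2, 3, 6, 7, 4]
After 11 (swap(0, 5)): [6, 5, 1, 2, 3, 0, 7, 4]
After 12 (rotate_left(1, 3, k=1)): [6, 1, 2, 5, 3, 0, 7, 4]
After 13 (swap(3, 6)): [6, 1, 2, 7, 3, 0, 5, 4]
After 14 (rotate_left(5, 7, k=1)): [6, 1, 2, 7, 3, 5, 4, 0]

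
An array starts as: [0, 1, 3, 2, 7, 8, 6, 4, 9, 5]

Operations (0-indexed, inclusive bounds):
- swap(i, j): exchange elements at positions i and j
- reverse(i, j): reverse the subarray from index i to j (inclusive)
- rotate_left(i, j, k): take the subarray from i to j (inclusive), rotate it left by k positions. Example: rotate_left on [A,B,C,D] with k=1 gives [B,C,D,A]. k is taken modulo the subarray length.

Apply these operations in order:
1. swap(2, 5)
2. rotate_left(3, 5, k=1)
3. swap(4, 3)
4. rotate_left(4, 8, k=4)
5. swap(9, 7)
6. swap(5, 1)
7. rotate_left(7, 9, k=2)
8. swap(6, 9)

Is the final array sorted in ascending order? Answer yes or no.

Answer: no

Derivation:
After 1 (swap(2, 5)): [0, 1, 8, 2, 7, 3, 6, 4, 9, 5]
After 2 (rotate_left(3, 5, k=1)): [0, 1, 8, 7, 3, 2, 6, 4, 9, 5]
After 3 (swap(4, 3)): [0, 1, 8, 3, 7, 2, 6, 4, 9, 5]
After 4 (rotate_left(4, 8, k=4)): [0, 1, 8, 3, 9, 7, 2, 6, 4, 5]
After 5 (swap(9, 7)): [0, 1, 8, 3, 9, 7, 2, 5, 4, 6]
After 6 (swap(5, 1)): [0, 7, 8, 3, 9, 1, 2, 5, 4, 6]
After 7 (rotate_left(7, 9, k=2)): [0, 7, 8, 3, 9, 1, 2, 6, 5, 4]
After 8 (swap(6, 9)): [0, 7, 8, 3, 9, 1, 4, 6, 5, 2]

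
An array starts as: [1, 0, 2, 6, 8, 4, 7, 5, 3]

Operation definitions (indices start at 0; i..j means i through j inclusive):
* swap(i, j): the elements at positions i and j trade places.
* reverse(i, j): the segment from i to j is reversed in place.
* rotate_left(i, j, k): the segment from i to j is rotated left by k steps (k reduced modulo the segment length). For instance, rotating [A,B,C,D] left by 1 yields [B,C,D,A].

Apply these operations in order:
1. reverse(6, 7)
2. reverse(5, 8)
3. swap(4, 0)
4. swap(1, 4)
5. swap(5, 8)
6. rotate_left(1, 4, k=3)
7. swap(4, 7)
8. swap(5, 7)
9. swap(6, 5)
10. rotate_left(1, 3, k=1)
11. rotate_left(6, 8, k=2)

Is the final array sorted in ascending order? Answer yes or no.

After 1 (reverse(6, 7)): [1, 0, 2, 6, 8, 4, 5, 7, 3]
After 2 (reverse(5, 8)): [1, 0, 2, 6, 8, 3, 7, 5, 4]
After 3 (swap(4, 0)): [8, 0, 2, 6, 1, 3, 7, 5, 4]
After 4 (swap(1, 4)): [8, 1, 2, 6, 0, 3, 7, 5, 4]
After 5 (swap(5, 8)): [8, 1, 2, 6, 0, 4, 7, 5, 3]
After 6 (rotate_left(1, 4, k=3)): [8, 0, 1, 2, 6, 4, 7, 5, 3]
After 7 (swap(4, 7)): [8, 0, 1, 2, 5, 4, 7, 6, 3]
After 8 (swap(5, 7)): [8, 0, 1, 2, 5, 6, 7, 4, 3]
After 9 (swap(6, 5)): [8, 0, 1, 2, 5, 7, 6, 4, 3]
After 10 (rotate_left(1, 3, k=1)): [8, 1, 2, 0, 5, 7, 6, 4, 3]
After 11 (rotate_left(6, 8, k=2)): [8, 1, 2, 0, 5, 7, 3, 6, 4]

Answer: no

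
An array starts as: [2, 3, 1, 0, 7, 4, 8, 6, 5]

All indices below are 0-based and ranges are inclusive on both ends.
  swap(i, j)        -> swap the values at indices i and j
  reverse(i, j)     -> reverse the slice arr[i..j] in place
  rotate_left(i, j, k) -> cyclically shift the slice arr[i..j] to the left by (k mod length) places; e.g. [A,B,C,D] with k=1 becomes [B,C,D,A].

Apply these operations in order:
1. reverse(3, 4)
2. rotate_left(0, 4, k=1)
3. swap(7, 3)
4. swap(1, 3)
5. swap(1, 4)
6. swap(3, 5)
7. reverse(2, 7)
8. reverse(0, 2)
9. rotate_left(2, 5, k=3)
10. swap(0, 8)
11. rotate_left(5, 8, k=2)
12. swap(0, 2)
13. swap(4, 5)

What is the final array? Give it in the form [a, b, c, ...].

After 1 (reverse(3, 4)): [2, 3, 1, 7, 0, 4, 8, 6, 5]
After 2 (rotate_left(0, 4, k=1)): [3, 1, 7, 0, 2, 4, 8, 6, 5]
After 3 (swap(7, 3)): [3, 1, 7, 6, 2, 4, 8, 0, 5]
After 4 (swap(1, 3)): [3, 6, 7, 1, 2, 4, 8, 0, 5]
After 5 (swap(1, 4)): [3, 2, 7, 1, 6, 4, 8, 0, 5]
After 6 (swap(3, 5)): [3, 2, 7, 4, 6, 1, 8, 0, 5]
After 7 (reverse(2, 7)): [3, 2, 0, 8, 1, 6, 4, 7, 5]
After 8 (reverse(0, 2)): [0, 2, 3, 8, 1, 6, 4, 7, 5]
After 9 (rotate_left(2, 5, k=3)): [0, 2, 6, 3, 8, 1, 4, 7, 5]
After 10 (swap(0, 8)): [5, 2, 6, 3, 8, 1, 4, 7, 0]
After 11 (rotate_left(5, 8, k=2)): [5, 2, 6, 3, 8, 7, 0, 1, 4]
After 12 (swap(0, 2)): [6, 2, 5, 3, 8, 7, 0, 1, 4]
After 13 (swap(4, 5)): [6, 2, 5, 3, 7, 8, 0, 1, 4]

Answer: [6, 2, 5, 3, 7, 8, 0, 1, 4]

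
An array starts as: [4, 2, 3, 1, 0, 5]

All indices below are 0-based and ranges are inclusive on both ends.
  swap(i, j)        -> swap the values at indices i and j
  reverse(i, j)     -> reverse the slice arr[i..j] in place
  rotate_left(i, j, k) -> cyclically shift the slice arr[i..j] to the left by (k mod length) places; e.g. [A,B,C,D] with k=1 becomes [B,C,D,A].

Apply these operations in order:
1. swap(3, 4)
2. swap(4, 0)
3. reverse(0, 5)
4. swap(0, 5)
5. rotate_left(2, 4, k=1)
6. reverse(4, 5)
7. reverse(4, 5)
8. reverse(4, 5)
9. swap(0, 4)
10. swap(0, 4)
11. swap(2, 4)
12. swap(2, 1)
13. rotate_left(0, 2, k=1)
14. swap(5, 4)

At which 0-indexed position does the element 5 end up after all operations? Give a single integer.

After 1 (swap(3, 4)): [4, 2, 3, 0, 1, 5]
After 2 (swap(4, 0)): [1, 2, 3, 0, 4, 5]
After 3 (reverse(0, 5)): [5, 4, 0, 3, 2, 1]
After 4 (swap(0, 5)): [1, 4, 0, 3, 2, 5]
After 5 (rotate_left(2, 4, k=1)): [1, 4, 3, 2, 0, 5]
After 6 (reverse(4, 5)): [1, 4, 3, 2, 5, 0]
After 7 (reverse(4, 5)): [1, 4, 3, 2, 0, 5]
After 8 (reverse(4, 5)): [1, 4, 3, 2, 5, 0]
After 9 (swap(0, 4)): [5, 4, 3, 2, 1, 0]
After 10 (swap(0, 4)): [1, 4, 3, 2, 5, 0]
After 11 (swap(2, 4)): [1, 4, 5, 2, 3, 0]
After 12 (swap(2, 1)): [1, 5, 4, 2, 3, 0]
After 13 (rotate_left(0, 2, k=1)): [5, 4, 1, 2, 3, 0]
After 14 (swap(5, 4)): [5, 4, 1, 2, 0, 3]

Answer: 0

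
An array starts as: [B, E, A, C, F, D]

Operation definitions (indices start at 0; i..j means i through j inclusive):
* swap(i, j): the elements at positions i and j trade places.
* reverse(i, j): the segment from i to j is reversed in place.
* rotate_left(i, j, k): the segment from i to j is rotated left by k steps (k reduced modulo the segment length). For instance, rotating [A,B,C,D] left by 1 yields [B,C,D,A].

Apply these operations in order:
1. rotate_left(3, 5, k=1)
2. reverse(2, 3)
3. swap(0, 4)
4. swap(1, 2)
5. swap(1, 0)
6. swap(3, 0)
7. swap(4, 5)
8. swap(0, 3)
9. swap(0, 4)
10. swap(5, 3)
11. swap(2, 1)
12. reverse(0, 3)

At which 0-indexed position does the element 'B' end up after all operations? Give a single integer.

After 1 (rotate_left(3, 5, k=1)): [B, E, A, F, D, C]
After 2 (reverse(2, 3)): [B, E, F, A, D, C]
After 3 (swap(0, 4)): [D, E, F, A, B, C]
After 4 (swap(1, 2)): [D, F, E, A, B, C]
After 5 (swap(1, 0)): [F, D, E, A, B, C]
After 6 (swap(3, 0)): [A, D, E, F, B, C]
After 7 (swap(4, 5)): [A, D, E, F, C, B]
After 8 (swap(0, 3)): [F, D, E, A, C, B]
After 9 (swap(0, 4)): [C, D, E, A, F, B]
After 10 (swap(5, 3)): [C, D, E, B, F, A]
After 11 (swap(2, 1)): [C, E, D, B, F, A]
After 12 (reverse(0, 3)): [B, D, E, C, F, A]

Answer: 0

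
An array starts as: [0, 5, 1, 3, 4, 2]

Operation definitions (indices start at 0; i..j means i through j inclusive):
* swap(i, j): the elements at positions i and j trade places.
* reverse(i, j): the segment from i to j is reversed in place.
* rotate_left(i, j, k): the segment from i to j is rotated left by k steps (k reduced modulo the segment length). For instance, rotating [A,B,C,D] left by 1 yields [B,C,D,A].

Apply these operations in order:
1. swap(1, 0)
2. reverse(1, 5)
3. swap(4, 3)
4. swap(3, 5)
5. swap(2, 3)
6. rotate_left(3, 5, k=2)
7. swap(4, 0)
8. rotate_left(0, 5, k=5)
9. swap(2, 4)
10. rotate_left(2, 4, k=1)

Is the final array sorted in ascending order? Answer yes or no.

Answer: no

Derivation:
After 1 (swap(1, 0)): [5, 0, 1, 3, 4, 2]
After 2 (reverse(1, 5)): [5, 2, 4, 3, 1, 0]
After 3 (swap(4, 3)): [5, 2, 4, 1, 3, 0]
After 4 (swap(3, 5)): [5, 2, 4, 0, 3, 1]
After 5 (swap(2, 3)): [5, 2, 0, 4, 3, 1]
After 6 (rotate_left(3, 5, k=2)): [5, 2, 0, 1, 4, 3]
After 7 (swap(4, 0)): [4, 2, 0, 1, 5, 3]
After 8 (rotate_left(0, 5, k=5)): [3, 4, 2, 0, 1, 5]
After 9 (swap(2, 4)): [3, 4, 1, 0, 2, 5]
After 10 (rotate_left(2, 4, k=1)): [3, 4, 0, 2, 1, 5]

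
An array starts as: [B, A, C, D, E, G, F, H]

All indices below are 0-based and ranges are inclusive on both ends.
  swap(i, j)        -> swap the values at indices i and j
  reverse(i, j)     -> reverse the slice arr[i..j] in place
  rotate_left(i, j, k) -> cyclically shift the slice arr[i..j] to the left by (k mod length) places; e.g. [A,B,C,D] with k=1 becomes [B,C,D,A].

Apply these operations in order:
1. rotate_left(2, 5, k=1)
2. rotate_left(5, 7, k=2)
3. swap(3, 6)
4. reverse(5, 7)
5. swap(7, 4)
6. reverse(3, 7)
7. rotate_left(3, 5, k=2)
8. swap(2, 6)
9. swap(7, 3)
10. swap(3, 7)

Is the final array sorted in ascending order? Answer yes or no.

After 1 (rotate_left(2, 5, k=1)): [B, A, D, E, G, C, F, H]
After 2 (rotate_left(5, 7, k=2)): [B, A, D, E, G, H, C, F]
After 3 (swap(3, 6)): [B, A, D, C, G, H, E, F]
After 4 (reverse(5, 7)): [B, A, D, C, G, F, E, H]
After 5 (swap(7, 4)): [B, A, D, C, H, F, E, G]
After 6 (reverse(3, 7)): [B, A, D, G, E, F, H, C]
After 7 (rotate_left(3, 5, k=2)): [B, A, D, F, G, E, H, C]
After 8 (swap(2, 6)): [B, A, H, F, G, E, D, C]
After 9 (swap(7, 3)): [B, A, H, C, G, E, D, F]
After 10 (swap(3, 7)): [B, A, H, F, G, E, D, C]

Answer: no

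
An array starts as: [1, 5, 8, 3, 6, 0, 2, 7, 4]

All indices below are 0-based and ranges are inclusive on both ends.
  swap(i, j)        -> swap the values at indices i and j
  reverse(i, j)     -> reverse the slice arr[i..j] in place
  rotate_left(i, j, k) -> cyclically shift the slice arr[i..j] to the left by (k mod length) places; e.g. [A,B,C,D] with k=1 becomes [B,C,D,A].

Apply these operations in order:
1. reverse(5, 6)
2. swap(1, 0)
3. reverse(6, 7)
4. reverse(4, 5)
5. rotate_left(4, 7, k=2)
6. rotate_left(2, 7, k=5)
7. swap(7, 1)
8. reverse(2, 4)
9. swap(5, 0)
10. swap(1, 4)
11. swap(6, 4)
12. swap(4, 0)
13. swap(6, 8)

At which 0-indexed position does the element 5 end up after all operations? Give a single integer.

Answer: 5

Derivation:
After 1 (reverse(5, 6)): [1, 5, 8, 3, 6, 2, 0, 7, 4]
After 2 (swap(1, 0)): [5, 1, 8, 3, 6, 2, 0, 7, 4]
After 3 (reverse(6, 7)): [5, 1, 8, 3, 6, 2, 7, 0, 4]
After 4 (reverse(4, 5)): [5, 1, 8, 3, 2, 6, 7, 0, 4]
After 5 (rotate_left(4, 7, k=2)): [5, 1, 8, 3, 7, 0, 2, 6, 4]
After 6 (rotate_left(2, 7, k=5)): [5, 1, 6, 8, 3, 7, 0, 2, 4]
After 7 (swap(7, 1)): [5, 2, 6, 8, 3, 7, 0, 1, 4]
After 8 (reverse(2, 4)): [5, 2, 3, 8, 6, 7, 0, 1, 4]
After 9 (swap(5, 0)): [7, 2, 3, 8, 6, 5, 0, 1, 4]
After 10 (swap(1, 4)): [7, 6, 3, 8, 2, 5, 0, 1, 4]
After 11 (swap(6, 4)): [7, 6, 3, 8, 0, 5, 2, 1, 4]
After 12 (swap(4, 0)): [0, 6, 3, 8, 7, 5, 2, 1, 4]
After 13 (swap(6, 8)): [0, 6, 3, 8, 7, 5, 4, 1, 2]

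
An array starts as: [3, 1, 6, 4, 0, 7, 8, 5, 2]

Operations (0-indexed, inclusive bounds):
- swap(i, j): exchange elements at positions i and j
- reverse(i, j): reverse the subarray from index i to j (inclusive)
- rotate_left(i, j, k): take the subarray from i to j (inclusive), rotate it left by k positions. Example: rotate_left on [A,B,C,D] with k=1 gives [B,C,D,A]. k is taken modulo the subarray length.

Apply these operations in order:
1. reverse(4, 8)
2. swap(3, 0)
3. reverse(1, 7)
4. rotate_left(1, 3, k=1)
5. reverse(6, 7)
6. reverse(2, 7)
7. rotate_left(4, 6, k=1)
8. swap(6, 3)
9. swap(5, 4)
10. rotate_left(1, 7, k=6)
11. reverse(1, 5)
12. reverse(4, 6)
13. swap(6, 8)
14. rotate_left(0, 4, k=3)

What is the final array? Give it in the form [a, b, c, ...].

After 1 (reverse(4, 8)): [3, 1, 6, 4, 2, 5, 8, 7, 0]
After 2 (swap(3, 0)): [4, 1, 6, 3, 2, 5, 8, 7, 0]
After 3 (reverse(1, 7)): [4, 7, 8, 5, 2, 3, 6, 1, 0]
After 4 (rotate_left(1, 3, k=1)): [4, 8, 5, 7, 2, 3, 6, 1, 0]
After 5 (reverse(6, 7)): [4, 8, 5, 7, 2, 3, 1, 6, 0]
After 6 (reverse(2, 7)): [4, 8, 6, 1, 3, 2, 7, 5, 0]
After 7 (rotate_left(4, 6, k=1)): [4, 8, 6, 1, 2, 7, 3, 5, 0]
After 8 (swap(6, 3)): [4, 8, 6, 3, 2, 7, 1, 5, 0]
After 9 (swap(5, 4)): [4, 8, 6, 3, 7, 2, 1, 5, 0]
After 10 (rotate_left(1, 7, k=6)): [4, 5, 8, 6, 3, 7, 2, 1, 0]
After 11 (reverse(1, 5)): [4, 7, 3, 6, 8, 5, 2, 1, 0]
After 12 (reverse(4, 6)): [4, 7, 3, 6, 2, 5, 8, 1, 0]
After 13 (swap(6, 8)): [4, 7, 3, 6, 2, 5, 0, 1, 8]
After 14 (rotate_left(0, 4, k=3)): [6, 2, 4, 7, 3, 5, 0, 1, 8]

Answer: [6, 2, 4, 7, 3, 5, 0, 1, 8]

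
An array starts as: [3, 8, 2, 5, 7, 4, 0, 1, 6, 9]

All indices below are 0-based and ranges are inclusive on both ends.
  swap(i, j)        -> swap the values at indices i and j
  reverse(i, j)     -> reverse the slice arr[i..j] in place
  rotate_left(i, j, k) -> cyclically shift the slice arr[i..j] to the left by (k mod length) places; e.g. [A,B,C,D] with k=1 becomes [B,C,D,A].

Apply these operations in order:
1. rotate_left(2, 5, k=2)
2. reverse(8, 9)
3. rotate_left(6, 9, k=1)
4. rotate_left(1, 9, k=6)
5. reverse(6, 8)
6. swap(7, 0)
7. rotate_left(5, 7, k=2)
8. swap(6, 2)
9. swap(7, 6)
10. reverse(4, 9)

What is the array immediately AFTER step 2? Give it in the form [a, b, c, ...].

After 1 (rotate_left(2, 5, k=2)): [3, 8, 7, 4, 2, 5, 0, 1, 6, 9]
After 2 (reverse(8, 9)): [3, 8, 7, 4, 2, 5, 0, 1, 9, 6]

Answer: [3, 8, 7, 4, 2, 5, 0, 1, 9, 6]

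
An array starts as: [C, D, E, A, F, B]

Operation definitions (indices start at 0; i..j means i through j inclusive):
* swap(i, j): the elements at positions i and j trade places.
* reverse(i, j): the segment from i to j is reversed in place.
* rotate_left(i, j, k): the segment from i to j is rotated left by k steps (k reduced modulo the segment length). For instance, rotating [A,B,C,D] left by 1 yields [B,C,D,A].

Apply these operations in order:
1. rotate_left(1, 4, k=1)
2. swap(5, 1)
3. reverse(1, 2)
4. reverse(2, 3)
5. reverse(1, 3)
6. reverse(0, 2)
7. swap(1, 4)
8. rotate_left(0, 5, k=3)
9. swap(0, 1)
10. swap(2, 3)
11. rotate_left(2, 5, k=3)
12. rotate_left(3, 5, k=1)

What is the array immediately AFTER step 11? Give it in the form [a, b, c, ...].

Answer: [B, A, C, F, E, D]

Derivation:
After 1 (rotate_left(1, 4, k=1)): [C, E, A, F, D, B]
After 2 (swap(5, 1)): [C, B, A, F, D, E]
After 3 (reverse(1, 2)): [C, A, B, F, D, E]
After 4 (reverse(2, 3)): [C, A, F, B, D, E]
After 5 (reverse(1, 3)): [C, B, F, A, D, E]
After 6 (reverse(0, 2)): [F, B, C, A, D, E]
After 7 (swap(1, 4)): [F, D, C, A, B, E]
After 8 (rotate_left(0, 5, k=3)): [A, B, E, F, D, C]
After 9 (swap(0, 1)): [B, A, E, F, D, C]
After 10 (swap(2, 3)): [B, A, F, E, D, C]
After 11 (rotate_left(2, 5, k=3)): [B, A, C, F, E, D]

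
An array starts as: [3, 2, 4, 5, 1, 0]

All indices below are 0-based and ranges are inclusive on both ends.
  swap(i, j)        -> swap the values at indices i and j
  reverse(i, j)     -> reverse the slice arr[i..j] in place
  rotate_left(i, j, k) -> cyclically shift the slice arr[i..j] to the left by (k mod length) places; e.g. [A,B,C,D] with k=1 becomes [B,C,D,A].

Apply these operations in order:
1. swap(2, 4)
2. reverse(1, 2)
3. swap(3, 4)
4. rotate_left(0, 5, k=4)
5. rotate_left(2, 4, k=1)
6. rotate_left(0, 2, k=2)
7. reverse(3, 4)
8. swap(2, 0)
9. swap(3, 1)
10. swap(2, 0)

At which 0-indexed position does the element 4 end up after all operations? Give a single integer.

After 1 (swap(2, 4)): [3, 2, 1, 5, 4, 0]
After 2 (reverse(1, 2)): [3, 1, 2, 5, 4, 0]
After 3 (swap(3, 4)): [3, 1, 2, 4, 5, 0]
After 4 (rotate_left(0, 5, k=4)): [5, 0, 3, 1, 2, 4]
After 5 (rotate_left(2, 4, k=1)): [5, 0, 1, 2, 3, 4]
After 6 (rotate_left(0, 2, k=2)): [1, 5, 0, 2, 3, 4]
After 7 (reverse(3, 4)): [1, 5, 0, 3, 2, 4]
After 8 (swap(2, 0)): [0, 5, 1, 3, 2, 4]
After 9 (swap(3, 1)): [0, 3, 1, 5, 2, 4]
After 10 (swap(2, 0)): [1, 3, 0, 5, 2, 4]

Answer: 5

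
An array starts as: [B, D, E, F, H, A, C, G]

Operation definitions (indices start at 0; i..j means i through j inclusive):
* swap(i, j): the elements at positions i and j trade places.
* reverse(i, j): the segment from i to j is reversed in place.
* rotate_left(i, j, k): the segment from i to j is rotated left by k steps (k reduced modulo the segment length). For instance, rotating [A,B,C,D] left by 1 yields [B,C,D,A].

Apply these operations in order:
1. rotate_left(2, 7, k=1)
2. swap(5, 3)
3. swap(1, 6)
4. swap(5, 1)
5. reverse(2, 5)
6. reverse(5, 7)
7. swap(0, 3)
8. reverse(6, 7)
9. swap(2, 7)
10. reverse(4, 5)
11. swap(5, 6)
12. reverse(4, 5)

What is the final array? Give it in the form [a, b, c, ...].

Answer: [A, H, D, B, F, E, C, G]

Derivation:
After 1 (rotate_left(2, 7, k=1)): [B, D, F, H, A, C, G, E]
After 2 (swap(5, 3)): [B, D, F, C, A, H, G, E]
After 3 (swap(1, 6)): [B, G, F, C, A, H, D, E]
After 4 (swap(5, 1)): [B, H, F, C, A, G, D, E]
After 5 (reverse(2, 5)): [B, H, G, A, C, F, D, E]
After 6 (reverse(5, 7)): [B, H, G, A, C, E, D, F]
After 7 (swap(0, 3)): [A, H, G, B, C, E, D, F]
After 8 (reverse(6, 7)): [A, H, G, B, C, E, F, D]
After 9 (swap(2, 7)): [A, H, D, B, C, E, F, G]
After 10 (reverse(4, 5)): [A, H, D, B, E, C, F, G]
After 11 (swap(5, 6)): [A, H, D, B, E, F, C, G]
After 12 (reverse(4, 5)): [A, H, D, B, F, E, C, G]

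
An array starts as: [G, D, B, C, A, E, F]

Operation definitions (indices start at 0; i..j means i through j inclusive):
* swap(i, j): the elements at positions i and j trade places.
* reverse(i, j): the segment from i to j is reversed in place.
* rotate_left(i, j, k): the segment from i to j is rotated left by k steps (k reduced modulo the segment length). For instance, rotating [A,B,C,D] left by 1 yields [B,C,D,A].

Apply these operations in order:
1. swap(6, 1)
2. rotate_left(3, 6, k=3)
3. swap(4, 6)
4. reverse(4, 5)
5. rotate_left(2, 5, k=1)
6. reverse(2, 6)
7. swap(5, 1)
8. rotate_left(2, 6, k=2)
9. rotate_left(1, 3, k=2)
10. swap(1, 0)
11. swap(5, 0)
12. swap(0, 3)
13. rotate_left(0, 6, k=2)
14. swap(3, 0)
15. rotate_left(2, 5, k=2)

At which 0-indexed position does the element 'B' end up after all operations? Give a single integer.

After 1 (swap(6, 1)): [G, F, B, C, A, E, D]
After 2 (rotate_left(3, 6, k=3)): [G, F, B, D, C, A, E]
After 3 (swap(4, 6)): [G, F, B, D, E, A, C]
After 4 (reverse(4, 5)): [G, F, B, D, A, E, C]
After 5 (rotate_left(2, 5, k=1)): [G, F, D, A, E, B, C]
After 6 (reverse(2, 6)): [G, F, C, B, E, A, D]
After 7 (swap(5, 1)): [G, A, C, B, E, F, D]
After 8 (rotate_left(2, 6, k=2)): [G, A, E, F, D, C, B]
After 9 (rotate_left(1, 3, k=2)): [G, F, A, E, D, C, B]
After 10 (swap(1, 0)): [F, G, A, E, D, C, B]
After 11 (swap(5, 0)): [C, G, A, E, D, F, B]
After 12 (swap(0, 3)): [E, G, A, C, D, F, B]
After 13 (rotate_left(0, 6, k=2)): [A, C, D, F, B, E, G]
After 14 (swap(3, 0)): [F, C, D, A, B, E, G]
After 15 (rotate_left(2, 5, k=2)): [F, C, B, E, D, A, G]

Answer: 2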